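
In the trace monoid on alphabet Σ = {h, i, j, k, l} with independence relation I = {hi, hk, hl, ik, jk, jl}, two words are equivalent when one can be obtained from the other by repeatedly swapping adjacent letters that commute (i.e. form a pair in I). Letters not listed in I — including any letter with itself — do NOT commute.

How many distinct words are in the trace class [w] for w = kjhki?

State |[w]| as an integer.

20

drop 0:k onto floor
drop 1:j onto floor
drop 2:h onto {1:j}
drop 3:k onto {0:k}
drop 4:i onto {1:j}
ground layer = {0:k, 1:j}
drop-orders for the pieces not yet dropped (sum over which currently-grounded one goes next):
  1 to go: {2} 1  {3} 1  {4} 1
  2 to go: {0,3} 1  {2,3} 2  {2,4} 2  {3,4} 2
  3 to go: {0,2,3} 3  {0,3,4} 3  {1,2,4} 2  {2,3,4} 6
  if 0:k drops first: 8 orders
  if 1:j drops first: 12 orders
heap linearizations: 20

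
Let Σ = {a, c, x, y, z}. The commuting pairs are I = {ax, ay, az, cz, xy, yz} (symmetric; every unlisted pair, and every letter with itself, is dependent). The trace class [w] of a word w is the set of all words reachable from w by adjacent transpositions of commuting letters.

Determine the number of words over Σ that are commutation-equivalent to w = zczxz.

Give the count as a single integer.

piece 0:z — minimal
piece 1:c — minimal
piece 2:z rests on {0:z}
piece 3:x rests on {1:c, 2:z}
piece 4:z rests on {3:x}
minimal pieces: {0:z, 1:c}
ways to finish when only these pieces remain (= sum over removing one remaining piece with nothing left below it):
  1 left: {4}→1
  2 left: {3,4}→1
  3 left: {1,3,4}→1  {2,3,4}→1
  placing 0:z first → 2 extensions
  placing 1:c first → 1 extensions
total linear extensions = 3

3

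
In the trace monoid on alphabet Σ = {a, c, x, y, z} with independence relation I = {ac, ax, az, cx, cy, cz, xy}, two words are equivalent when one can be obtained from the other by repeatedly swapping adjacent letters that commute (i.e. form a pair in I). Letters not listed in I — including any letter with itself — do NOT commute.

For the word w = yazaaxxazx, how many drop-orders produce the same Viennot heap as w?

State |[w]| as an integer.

0(y) covers ∅
1(a) covers 0:y
2(z) covers 0:y
3(a) covers 1:a
4(a) covers 3:a
5(x) covers 2:z
6(x) covers 5:x
7(a) covers 4:a
8(z) covers 6:x
9(x) covers 8:z
floor of heap: 0:y
completions by unplaced set U, small U first (add the entries for U minus each lowest piece of U):
  |U|=1: {7}:1  {9}:1
  |U|=2: {4,7}:1  {7,9}:2  {8,9}:1
  |U|=3: {3,4,7}:1  {4,7,9}:3  {6,8,9}:1  {7,8,9}:3
  |U|=4: {1,3,4,7}:1  {3,4,7,9}:4  {4,7,8,9}:6  {5,6,8,9}:1  {6,7,8,9}:4
  |U|=5: {1,3,4,7,9}:5  {2,5,6,8,9}:1  {3,4,7,8,9}:10  {4,6,7,8,9}:10  {5,6,7,8,9}:5
  |U|=6: {1,3,4,7,8,9}:15  {2,5,6,7,8,9}:6  {3,4,6,7,8,9}:20  {4,5,6,7,8,9}:15
  |U|=7: {1,3,4,6,7,8,9}:35  {2,4,5,6,7,8,9}:21  {3,4,5,6,7,8,9}:35
  |U|=8: {1,3,4,5,6,7,8,9}:70  {2,3,4,5,6,7,8,9}:56
  start at 0(y): 126

126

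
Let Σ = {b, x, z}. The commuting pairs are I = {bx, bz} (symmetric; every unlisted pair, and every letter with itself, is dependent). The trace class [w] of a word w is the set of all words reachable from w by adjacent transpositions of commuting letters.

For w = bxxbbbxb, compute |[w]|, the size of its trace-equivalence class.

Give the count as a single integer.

piece 0:b — minimal
piece 1:x — minimal
piece 2:x rests on {1:x}
piece 3:b rests on {0:b}
piece 4:b rests on {3:b}
piece 5:b rests on {4:b}
piece 6:x rests on {2:x}
piece 7:b rests on {5:b}
minimal pieces: {0:b, 1:x}
ways to finish when only these pieces remain (= sum over removing one remaining piece with nothing left below it):
  1 left: {6}→1  {7}→1
  2 left: {2,6}→1  {5,7}→1  {6,7}→2
  3 left: {1,2,6}→1  {2,6,7}→3  {4,5,7}→1  {5,6,7}→3
  4 left: {1,2,6,7}→4  {2,5,6,7}→6  {3,4,5,7}→1  {4,5,6,7}→4
  5 left: {0,3,4,5,7}→1  {1,2,5,6,7}→10  {2,4,5,6,7}→10  {3,4,5,6,7}→5
  6 left: {0,3,4,5,6,7}→6  {1,2,4,5,6,7}→20  {2,3,4,5,6,7}→15
  placing 0:b first → 35 extensions
  placing 1:x first → 21 extensions
total linear extensions = 56

56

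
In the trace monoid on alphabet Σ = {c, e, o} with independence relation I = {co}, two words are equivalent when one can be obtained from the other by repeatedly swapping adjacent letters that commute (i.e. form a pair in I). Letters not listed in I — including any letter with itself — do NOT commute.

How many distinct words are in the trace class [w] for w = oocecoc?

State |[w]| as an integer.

9

piece 0:o — minimal
piece 1:o rests on {0:o}
piece 2:c — minimal
piece 3:e rests on {1:o, 2:c}
piece 4:c rests on {3:e}
piece 5:o rests on {3:e}
piece 6:c rests on {4:c}
minimal pieces: {0:o, 2:c}
ways to finish when only these pieces remain (= sum over removing one remaining piece with nothing left below it):
  1 left: {5}→1  {6}→1
  2 left: {4,6}→1  {5,6}→2
  3 left: {4,5,6}→3
  4 left: {3,4,5,6}→3
  5 left: {1,3,4,5,6}→3  {2,3,4,5,6}→3
  placing 0:o first → 6 extensions
  placing 2:c first → 3 extensions
total linear extensions = 9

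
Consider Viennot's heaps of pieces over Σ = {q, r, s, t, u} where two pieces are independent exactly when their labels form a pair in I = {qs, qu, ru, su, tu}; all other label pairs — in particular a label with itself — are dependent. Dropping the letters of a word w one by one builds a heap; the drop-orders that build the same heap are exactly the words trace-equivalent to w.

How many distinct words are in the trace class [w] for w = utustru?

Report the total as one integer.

35

piece 0:u — minimal
piece 1:t — minimal
piece 2:u rests on {0:u}
piece 3:s rests on {1:t}
piece 4:t rests on {3:s}
piece 5:r rests on {4:t}
piece 6:u rests on {2:u}
minimal pieces: {0:u, 1:t}
ways to finish when only these pieces remain (= sum over removing one remaining piece with nothing left below it):
  1 left: {5}→1  {6}→1
  2 left: {2,6}→1  {4,5}→1  {5,6}→2
  3 left: {0,2,6}→1  {2,5,6}→3  {3,4,5}→1  {4,5,6}→3
  4 left: {0,2,5,6}→4  {1,3,4,5}→1  {2,4,5,6}→6  {3,4,5,6}→4
  5 left: {0,2,4,5,6}→10  {1,3,4,5,6}→5  {2,3,4,5,6}→10
  placing 0:u first → 15 extensions
  placing 1:t first → 20 extensions
total linear extensions = 35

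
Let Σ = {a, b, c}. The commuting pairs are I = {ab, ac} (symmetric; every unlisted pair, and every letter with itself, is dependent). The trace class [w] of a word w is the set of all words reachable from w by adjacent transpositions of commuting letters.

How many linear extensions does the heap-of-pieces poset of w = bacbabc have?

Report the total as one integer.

piece 0:b — minimal
piece 1:a — minimal
piece 2:c rests on {0:b}
piece 3:b rests on {2:c}
piece 4:a rests on {1:a}
piece 5:b rests on {3:b}
piece 6:c rests on {5:b}
minimal pieces: {0:b, 1:a}
ways to finish when only these pieces remain (= sum over removing one remaining piece with nothing left below it):
  1 left: {4}→1  {6}→1
  2 left: {1,4}→1  {4,6}→2  {5,6}→1
  3 left: {1,4,6}→3  {3,5,6}→1  {4,5,6}→3
  4 left: {1,4,5,6}→6  {2,3,5,6}→1  {3,4,5,6}→4
  5 left: {0,2,3,5,6}→1  {1,3,4,5,6}→10  {2,3,4,5,6}→5
  placing 0:b first → 15 extensions
  placing 1:a first → 6 extensions
total linear extensions = 21

21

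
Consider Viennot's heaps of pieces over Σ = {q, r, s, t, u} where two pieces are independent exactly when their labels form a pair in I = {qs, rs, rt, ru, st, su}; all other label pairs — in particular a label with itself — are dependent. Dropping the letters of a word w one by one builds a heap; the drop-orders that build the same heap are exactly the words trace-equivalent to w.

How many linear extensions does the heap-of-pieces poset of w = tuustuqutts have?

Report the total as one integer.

55

drop 0:t onto floor
drop 1:u onto {0:t}
drop 2:u onto {1:u}
drop 3:s onto floor
drop 4:t onto {2:u}
drop 5:u onto {4:t}
drop 6:q onto {5:u}
drop 7:u onto {6:q}
drop 8:t onto {7:u}
drop 9:t onto {8:t}
drop 10:s onto {3:s}
ground layer = {0:t, 3:s}
drop-orders for the pieces not yet dropped (sum over which currently-grounded one goes next):
  1 to go: {9} 1  {10} 1
  2 to go: {3,10} 1  {8,9} 1  {9,10} 2
  3 to go: {3,9,10} 3  {7,8,9} 1  {8,9,10} 3
  4 to go: {3,8,9,10} 6  {6,7,8,9} 1  {7,8,9,10} 4
  5 to go: {3,7,8,9,10} 10  {5,6,7,8,9} 1  {6,7,8,9,10} 5
  6 to go: {3,6,7,8,9,10} 15  {4,5,6,7,8,9} 1  {5,6,7,8,9,10} 6
  7 to go: {2,4,5,6,7,8,9} 1  {3,5,6,7,8,9,10} 21  {4,5,6,7,8,9,10} 7
  8 to go: {1,2,4,5,6,7,8,9} 1  {2,4,5,6,7,8,9,10} 8  {3,4,5,6,7,8,9,10} 28
  9 to go: {0,1,2,4,5,6,7,8,9} 1  {1,2,4,5,6,7,8,9,10} 9  {2,3,4,5,6,7,8,9,10} 36
  if 0:t drops first: 45 orders
  if 3:s drops first: 10 orders
heap linearizations: 55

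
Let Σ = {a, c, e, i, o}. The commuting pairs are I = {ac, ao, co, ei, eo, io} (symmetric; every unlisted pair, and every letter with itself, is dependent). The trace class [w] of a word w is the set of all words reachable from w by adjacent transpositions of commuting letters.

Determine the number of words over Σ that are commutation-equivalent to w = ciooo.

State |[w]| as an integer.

10

#0=c has no predecessor
#1=i depends on [0:c]
#2=o has no predecessor
#3=o depends on [2:o]
#4=o depends on [3:o]
sources: [0:c, 2:o]
N(rest) = Σ N(rest − s) over sources s of rest; N(one piece) = 1:
  size 1 → [1]=1  [4]=1
  size 2 → [0,1]=1  [1,4]=2  [3,4]=1
  size 3 → [0,1,4]=3  [1,3,4]=3  [2,3,4]=1
  first=0(c) contributes 4
  first=2(o) contributes 6
|[w]| = 10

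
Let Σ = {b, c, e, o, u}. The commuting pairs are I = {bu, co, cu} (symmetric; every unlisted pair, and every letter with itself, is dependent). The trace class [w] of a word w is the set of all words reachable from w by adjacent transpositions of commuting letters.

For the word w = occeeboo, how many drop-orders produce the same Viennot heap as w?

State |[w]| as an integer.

piece 0:o — minimal
piece 1:c — minimal
piece 2:c rests on {1:c}
piece 3:e rests on {0:o, 2:c}
piece 4:e rests on {3:e}
piece 5:b rests on {4:e}
piece 6:o rests on {5:b}
piece 7:o rests on {6:o}
minimal pieces: {0:o, 1:c}
ways to finish when only these pieces remain (= sum over removing one remaining piece with nothing left below it):
  1 left: {7}→1
  2 left: {6,7}→1
  3 left: {5,6,7}→1
  4 left: {4,5,6,7}→1
  5 left: {3,4,5,6,7}→1
  6 left: {0,3,4,5,6,7}→1  {2,3,4,5,6,7}→1
  placing 0:o first → 1 extensions
  placing 1:c first → 2 extensions
total linear extensions = 3

3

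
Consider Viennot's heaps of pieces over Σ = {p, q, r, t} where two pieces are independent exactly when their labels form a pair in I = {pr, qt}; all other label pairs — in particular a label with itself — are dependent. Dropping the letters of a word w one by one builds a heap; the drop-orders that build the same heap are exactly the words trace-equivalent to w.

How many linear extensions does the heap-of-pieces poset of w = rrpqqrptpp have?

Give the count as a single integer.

6

piece 0:r — minimal
piece 1:r rests on {0:r}
piece 2:p — minimal
piece 3:q rests on {1:r, 2:p}
piece 4:q rests on {3:q}
piece 5:r rests on {4:q}
piece 6:p rests on {4:q}
piece 7:t rests on {5:r, 6:p}
piece 8:p rests on {7:t}
piece 9:p rests on {8:p}
minimal pieces: {0:r, 2:p}
ways to finish when only these pieces remain (= sum over removing one remaining piece with nothing left below it):
  1 left: {9}→1
  2 left: {8,9}→1
  3 left: {7,8,9}→1
  4 left: {5,7,8,9}→1  {6,7,8,9}→1
  5 left: {5,6,7,8,9}→2
  6 left: {4,5,6,7,8,9}→2
  7 left: {3,4,5,6,7,8,9}→2
  8 left: {1,3,4,5,6,7,8,9}→2  {2,3,4,5,6,7,8,9}→2
  placing 0:r first → 4 extensions
  placing 2:p first → 2 extensions
total linear extensions = 6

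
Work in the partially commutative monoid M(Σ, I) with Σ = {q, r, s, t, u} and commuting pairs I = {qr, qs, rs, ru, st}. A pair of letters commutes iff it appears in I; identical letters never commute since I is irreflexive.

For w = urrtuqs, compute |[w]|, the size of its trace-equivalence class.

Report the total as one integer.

0(u) covers ∅
1(r) covers ∅
2(r) covers 1:r
3(t) covers 0:u, 2:r
4(u) covers 3:t
5(q) covers 4:u
6(s) covers 4:u
floor of heap: 0:u, 1:r
completions by unplaced set U, small U first (add the entries for U minus each lowest piece of U):
  |U|=1: {5}:1  {6}:1
  |U|=2: {5,6}:2
  |U|=3: {4,5,6}:2
  |U|=4: {3,4,5,6}:2
  |U|=5: {0,3,4,5,6}:2  {2,3,4,5,6}:2
  start at 0(u): 2
  start at 1(r): 4
sum over floor = 6

6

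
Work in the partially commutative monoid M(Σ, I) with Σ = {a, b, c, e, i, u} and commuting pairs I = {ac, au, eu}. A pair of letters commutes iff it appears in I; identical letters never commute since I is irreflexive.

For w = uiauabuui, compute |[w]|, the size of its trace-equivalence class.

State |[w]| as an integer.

#0=u has no predecessor
#1=i depends on [0:u]
#2=a depends on [1:i]
#3=u depends on [1:i]
#4=a depends on [2:a]
#5=b depends on [3:u, 4:a]
#6=u depends on [5:b]
#7=u depends on [6:u]
#8=i depends on [7:u]
sources: [0:u]
N(rest) = Σ N(rest − s) over sources s of rest; N(one piece) = 1:
  size 1 → [8]=1
  size 2 → [7,8]=1
  size 3 → [6,7,8]=1
  size 4 → [5,6,7,8]=1
  size 5 → [3,5,6,7,8]=1  [4,5,6,7,8]=1
  size 6 → [2,4,5,6,7,8]=1  [3,4,5,6,7,8]=2
  size 7 → [2,3,4,5,6,7,8]=3
  first=0(u) contributes 3

3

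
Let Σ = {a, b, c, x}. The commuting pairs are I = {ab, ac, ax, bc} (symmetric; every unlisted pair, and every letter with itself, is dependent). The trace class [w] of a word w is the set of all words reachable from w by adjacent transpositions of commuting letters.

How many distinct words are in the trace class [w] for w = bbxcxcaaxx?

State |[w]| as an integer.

0(b) covers ∅
1(b) covers 0:b
2(x) covers 1:b
3(c) covers 2:x
4(x) covers 3:c
5(c) covers 4:x
6(a) covers ∅
7(a) covers 6:a
8(x) covers 5:c
9(x) covers 8:x
floor of heap: 0:b, 6:a
completions by unplaced set U, small U first (add the entries for U minus each lowest piece of U):
  |U|=1: {7}:1  {9}:1
  |U|=2: {6,7}:1  {7,9}:2  {8,9}:1
  |U|=3: {5,8,9}:1  {6,7,9}:3  {7,8,9}:3
  |U|=4: {4,5,8,9}:1  {5,7,8,9}:4  {6,7,8,9}:6
  |U|=5: {3,4,5,8,9}:1  {4,5,7,8,9}:5  {5,6,7,8,9}:10
  |U|=6: {2,3,4,5,8,9}:1  {3,4,5,7,8,9}:6  {4,5,6,7,8,9}:15
  |U|=7: {1,2,3,4,5,8,9}:1  {2,3,4,5,7,8,9}:7  {3,4,5,6,7,8,9}:21
  |U|=8: {0,1,2,3,4,5,8,9}:1  {1,2,3,4,5,7,8,9}:8  {2,3,4,5,6,7,8,9}:28
  start at 0(b): 36
  start at 6(a): 9
sum over floor = 45

45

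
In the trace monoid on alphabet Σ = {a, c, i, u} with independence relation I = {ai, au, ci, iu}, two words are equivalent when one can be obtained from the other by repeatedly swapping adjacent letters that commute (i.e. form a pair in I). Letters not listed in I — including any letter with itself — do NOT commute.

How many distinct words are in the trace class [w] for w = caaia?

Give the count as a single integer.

drop 0:c onto floor
drop 1:a onto {0:c}
drop 2:a onto {1:a}
drop 3:i onto floor
drop 4:a onto {2:a}
ground layer = {0:c, 3:i}
drop-orders for the pieces not yet dropped (sum over which currently-grounded one goes next):
  1 to go: {3} 1  {4} 1
  2 to go: {2,4} 1  {3,4} 2
  3 to go: {1,2,4} 1  {2,3,4} 3
  if 0:c drops first: 4 orders
  if 3:i drops first: 1 orders
heap linearizations: 5

5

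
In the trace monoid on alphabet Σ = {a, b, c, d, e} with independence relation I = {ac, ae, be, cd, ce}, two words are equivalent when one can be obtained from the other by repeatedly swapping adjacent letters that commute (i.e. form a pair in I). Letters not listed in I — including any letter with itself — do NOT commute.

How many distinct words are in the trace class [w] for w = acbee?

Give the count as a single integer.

20

0(a) covers ∅
1(c) covers ∅
2(b) covers 0:a, 1:c
3(e) covers ∅
4(e) covers 3:e
floor of heap: 0:a, 1:c, 3:e
completions by unplaced set U, small U first (add the entries for U minus each lowest piece of U):
  |U|=1: {2}:1  {4}:1
  |U|=2: {0,2}:1  {1,2}:1  {2,4}:2  {3,4}:1
  |U|=3: {0,1,2}:2  {0,2,4}:3  {1,2,4}:3  {2,3,4}:3
  start at 0(a): 6
  start at 1(c): 6
  start at 3(e): 8
sum over floor = 20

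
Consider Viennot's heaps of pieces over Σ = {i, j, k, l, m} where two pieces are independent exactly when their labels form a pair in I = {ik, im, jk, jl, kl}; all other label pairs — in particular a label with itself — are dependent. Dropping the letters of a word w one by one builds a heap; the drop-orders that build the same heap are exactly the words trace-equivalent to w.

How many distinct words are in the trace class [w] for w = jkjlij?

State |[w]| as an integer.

18

0(j) covers ∅
1(k) covers ∅
2(j) covers 0:j
3(l) covers ∅
4(i) covers 2:j, 3:l
5(j) covers 4:i
floor of heap: 0:j, 1:k, 3:l
completions by unplaced set U, small U first (add the entries for U minus each lowest piece of U):
  |U|=1: {1}:1  {5}:1
  |U|=2: {1,5}:2  {4,5}:1
  |U|=3: {1,4,5}:3  {2,4,5}:1  {3,4,5}:1
  |U|=4: {0,2,4,5}:1  {1,2,4,5}:4  {1,3,4,5}:4  {2,3,4,5}:2
  start at 0(j): 10
  start at 1(k): 3
  start at 3(l): 5
sum over floor = 18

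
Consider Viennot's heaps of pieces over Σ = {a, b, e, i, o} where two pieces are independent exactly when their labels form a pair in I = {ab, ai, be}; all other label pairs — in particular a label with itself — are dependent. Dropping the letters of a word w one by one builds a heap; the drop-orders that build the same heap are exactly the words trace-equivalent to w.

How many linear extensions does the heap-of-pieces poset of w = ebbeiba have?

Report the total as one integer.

22

drop 0:e onto floor
drop 1:b onto floor
drop 2:b onto {1:b}
drop 3:e onto {0:e}
drop 4:i onto {2:b, 3:e}
drop 5:b onto {4:i}
drop 6:a onto {3:e}
ground layer = {0:e, 1:b}
drop-orders for the pieces not yet dropped (sum over which currently-grounded one goes next):
  1 to go: {5} 1  {6} 1
  2 to go: {4,5} 1  {5,6} 2
  3 to go: {2,4,5} 1  {4,5,6} 3
  4 to go: {1,2,4,5} 1  {2,4,5,6} 4  {3,4,5,6} 3
  5 to go: {0,3,4,5,6} 3  {1,2,4,5,6} 5  {2,3,4,5,6} 7
  if 0:e drops first: 12 orders
  if 1:b drops first: 10 orders
heap linearizations: 22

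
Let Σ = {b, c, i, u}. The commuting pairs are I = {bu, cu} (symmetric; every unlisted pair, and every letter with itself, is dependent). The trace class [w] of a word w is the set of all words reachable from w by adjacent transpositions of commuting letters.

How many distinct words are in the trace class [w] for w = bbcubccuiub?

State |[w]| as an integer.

drop 0:b onto floor
drop 1:b onto {0:b}
drop 2:c onto {1:b}
drop 3:u onto floor
drop 4:b onto {2:c}
drop 5:c onto {4:b}
drop 6:c onto {5:c}
drop 7:u onto {3:u}
drop 8:i onto {6:c, 7:u}
drop 9:u onto {8:i}
drop 10:b onto {8:i}
ground layer = {0:b, 3:u}
drop-orders for the pieces not yet dropped (sum over which currently-grounded one goes next):
  1 to go: {9} 1  {10} 1
  2 to go: {9,10} 2
  3 to go: {8,9,10} 2
  4 to go: {6,8,9,10} 2  {7,8,9,10} 2
  5 to go: {3,7,8,9,10} 2  {5,6,8,9,10} 2  {6,7,8,9,10} 4
  6 to go: {3,6,7,8,9,10} 6  {4,5,6,8,9,10} 2  {5,6,7,8,9,10} 6
  7 to go: {2,4,5,6,8,9,10} 2  {3,5,6,7,8,9,10} 12  {4,5,6,7,8,9,10} 8
  8 to go: {1,2,4,5,6,8,9,10} 2  {2,4,5,6,7,8,9,10} 10  {3,4,5,6,7,8,9,10} 20
  9 to go: {0,1,2,4,5,6,8,9,10} 2  {1,2,4,5,6,7,8,9,10} 12  {2,3,4,5,6,7,8,9,10} 30
  if 0:b drops first: 42 orders
  if 3:u drops first: 14 orders
heap linearizations: 56

56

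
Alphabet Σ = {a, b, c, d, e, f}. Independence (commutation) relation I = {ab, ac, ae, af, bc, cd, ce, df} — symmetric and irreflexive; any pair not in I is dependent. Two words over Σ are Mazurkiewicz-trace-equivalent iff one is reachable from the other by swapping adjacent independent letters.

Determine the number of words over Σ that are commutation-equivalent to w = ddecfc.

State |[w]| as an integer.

4

#0=d has no predecessor
#1=d depends on [0:d]
#2=e depends on [1:d]
#3=c has no predecessor
#4=f depends on [2:e, 3:c]
#5=c depends on [4:f]
sources: [0:d, 3:c]
N(rest) = Σ N(rest − s) over sources s of rest; N(one piece) = 1:
  size 1 → [5]=1
  size 2 → [4,5]=1
  size 3 → [2,4,5]=1  [3,4,5]=1
  size 4 → [1,2,4,5]=1  [2,3,4,5]=2
  first=0(d) contributes 3
  first=3(c) contributes 1
|[w]| = 4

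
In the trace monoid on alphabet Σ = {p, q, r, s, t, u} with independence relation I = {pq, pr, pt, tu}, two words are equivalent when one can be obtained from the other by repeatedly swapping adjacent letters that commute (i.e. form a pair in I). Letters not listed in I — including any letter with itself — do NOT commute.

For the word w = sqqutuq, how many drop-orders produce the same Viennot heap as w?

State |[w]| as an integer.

0(s) covers ∅
1(q) covers 0:s
2(q) covers 1:q
3(u) covers 2:q
4(t) covers 2:q
5(u) covers 3:u
6(q) covers 4:t, 5:u
floor of heap: 0:s
completions by unplaced set U, small U first (add the entries for U minus each lowest piece of U):
  |U|=1: {6}:1
  |U|=2: {4,6}:1  {5,6}:1
  |U|=3: {3,5,6}:1  {4,5,6}:2
  |U|=4: {3,4,5,6}:3
  |U|=5: {2,3,4,5,6}:3
  start at 0(s): 3

3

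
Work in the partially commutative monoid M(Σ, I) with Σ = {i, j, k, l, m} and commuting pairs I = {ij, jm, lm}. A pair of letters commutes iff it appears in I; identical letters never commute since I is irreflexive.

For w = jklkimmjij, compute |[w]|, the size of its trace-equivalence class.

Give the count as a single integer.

drop 0:j onto floor
drop 1:k onto {0:j}
drop 2:l onto {1:k}
drop 3:k onto {2:l}
drop 4:i onto {3:k}
drop 5:m onto {4:i}
drop 6:m onto {5:m}
drop 7:j onto {3:k}
drop 8:i onto {6:m}
drop 9:j onto {7:j}
ground layer = {0:j}
drop-orders for the pieces not yet dropped (sum over which currently-grounded one goes next):
  1 to go: {8} 1  {9} 1
  2 to go: {6,8} 1  {7,9} 1  {8,9} 2
  3 to go: {5,6,8} 1  {6,8,9} 3  {7,8,9} 3
  4 to go: {4,5,6,8} 1  {5,6,8,9} 4  {6,7,8,9} 6
  5 to go: {4,5,6,8,9} 5  {5,6,7,8,9} 10
  6 to go: {4,5,6,7,8,9} 15
  7 to go: {3,4,5,6,7,8,9} 15
  8 to go: {2,3,4,5,6,7,8,9} 15
  if 0:j drops first: 15 orders

15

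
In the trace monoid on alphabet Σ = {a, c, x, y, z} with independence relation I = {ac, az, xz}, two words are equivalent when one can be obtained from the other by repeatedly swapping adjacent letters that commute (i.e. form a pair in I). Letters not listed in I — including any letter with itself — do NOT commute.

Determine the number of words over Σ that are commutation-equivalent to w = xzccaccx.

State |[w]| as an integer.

piece 0:x — minimal
piece 1:z — minimal
piece 2:c rests on {0:x, 1:z}
piece 3:c rests on {2:c}
piece 4:a rests on {0:x}
piece 5:c rests on {3:c}
piece 6:c rests on {5:c}
piece 7:x rests on {4:a, 6:c}
minimal pieces: {0:x, 1:z}
ways to finish when only these pieces remain (= sum over removing one remaining piece with nothing left below it):
  1 left: {7}→1
  2 left: {4,7}→1  {6,7}→1
  3 left: {4,6,7}→2  {5,6,7}→1
  4 left: {3,5,6,7}→1  {4,5,6,7}→3
  5 left: {2,3,5,6,7}→1  {3,4,5,6,7}→4
  6 left: {1,2,3,5,6,7}→1  {2,3,4,5,6,7}→5
  placing 0:x first → 6 extensions
  placing 1:z first → 5 extensions
total linear extensions = 11

11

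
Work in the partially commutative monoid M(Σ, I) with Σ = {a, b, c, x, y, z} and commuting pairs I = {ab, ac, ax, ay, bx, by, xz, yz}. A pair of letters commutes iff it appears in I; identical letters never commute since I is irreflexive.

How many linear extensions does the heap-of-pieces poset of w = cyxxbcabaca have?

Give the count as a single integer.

#0=c has no predecessor
#1=y depends on [0:c]
#2=x depends on [1:y]
#3=x depends on [2:x]
#4=b depends on [0:c]
#5=c depends on [3:x, 4:b]
#6=a has no predecessor
#7=b depends on [5:c]
#8=a depends on [6:a]
#9=c depends on [7:b]
#10=a depends on [8:a]
sources: [0:c, 6:a]
N(rest) = Σ N(rest − s) over sources s of rest; N(one piece) = 1:
  size 1 → [9]=1  [10]=1
  size 2 → [7,9]=1  [8,10]=1  [9,10]=2
  size 3 → [5,7,9]=1  [6,8,10]=1  [7,9,10]=3  [8,9,10]=3
  size 4 → [3,5,7,9]=1  [4,5,7,9]=1  [5,7,9,10]=4  [6,8,9,10]=4  [7,8,9,10]=6
  size 5 → [2,3,5,7,9]=1  [3,4,5,7,9]=2  [3,5,7,9,10]=5  [4,5,7,9,10]=5  [5,7,8,9,10]=10  [6,7,8,9,10]=10
  size 6 → [1,2,3,5,7,9]=1  [2,3,4,5,7,9]=3  [2,3,5,7,9,10]=6  [3,4,5,7,9,10]=12  [3,5,7,8,9,10]=15  [4,5,7,8,9,10]=15  [5,6,7,8,9,10]=20
  size 7 → [1,2,3,4,5,7,9]=4  [1,2,3,5,7,9,10]=7  [2,3,4,5,7,9,10]=21  [2,3,5,7,8,9,10]=21  [3,4,5,7,8,9,10]=42  [3,5,6,7,8,9,10]=35  [4,5,6,7,8,9,10]=35
  size 8 → [0,1,2,3,4,5,7,9]=4  [1,2,3,4,5,7,9,10]=32  [1,2,3,5,7,8,9,10]=28  [2,3,4,5,7,8,9,10]=84  [2,3,5,6,7,8,9,10]=56  [3,4,5,6,7,8,9,10]=112
  size 9 → [0,1,2,3,4,5,7,9,10]=36  [1,2,3,4,5,7,8,9,10]=144  [1,2,3,5,6,7,8,9,10]=84  [2,3,4,5,6,7,8,9,10]=252
  first=0(c) contributes 480
  first=6(a) contributes 180
|[w]| = 660

660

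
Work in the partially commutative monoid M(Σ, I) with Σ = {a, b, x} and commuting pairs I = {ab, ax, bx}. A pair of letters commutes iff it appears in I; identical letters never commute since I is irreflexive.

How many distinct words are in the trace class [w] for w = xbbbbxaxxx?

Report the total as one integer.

1260

0(x) covers ∅
1(b) covers ∅
2(b) covers 1:b
3(b) covers 2:b
4(b) covers 3:b
5(x) covers 0:x
6(a) covers ∅
7(x) covers 5:x
8(x) covers 7:x
9(x) covers 8:x
floor of heap: 0:x, 1:b, 6:a
completions by unplaced set U, small U first (add the entries for U minus each lowest piece of U):
  |U|=1: {4}:1  {6}:1  {9}:1
  |U|=2: {3,4}:1  {4,6}:2  {4,9}:2  {6,9}:2  {8,9}:1
  |U|=3: {2,3,4}:1  {3,4,6}:3  {3,4,9}:3  {4,6,9}:6  {4,8,9}:3  {6,8,9}:3  {7,8,9}:1
  |U|=4: {1,2,3,4}:1  {2,3,4,6}:4  {2,3,4,9}:4  {3,4,6,9}:12  {3,4,8,9}:6  {4,6,8,9}:12  {4,7,8,9}:4  {5,7,8,9}:1  {6,7,8,9}:4
  |U|=5: {0,5,7,8,9}:1  {1,2,3,4,6}:5  {1,2,3,4,9}:5  {2,3,4,6,9}:20  {2,3,4,8,9}:10  {3,4,6,8,9}:30  {3,4,7,8,9}:10  {4,5,7,8,9}:5  {4,6,7,8,9}:20  {5,6,7,8,9}:5
  |U|=6: {0,4,5,7,8,9}:6  {0,5,6,7,8,9}:6  {1,2,3,4,6,9}:30  {1,2,3,4,8,9}:15  {2,3,4,6,8,9}:60  {2,3,4,7,8,9}:20  {3,4,5,7,8,9}:15  {3,4,6,7,8,9}:60  {4,5,6,7,8,9}:30
  |U|=7: {0,3,4,5,7,8,9}:21  {0,4,5,6,7,8,9}:42  {1,2,3,4,6,8,9}:105  {1,2,3,4,7,8,9}:35  {2,3,4,5,7,8,9}:35  {2,3,4,6,7,8,9}:140  {3,4,5,6,7,8,9}:105
  |U|=8: {0,2,3,4,5,7,8,9}:56  {0,3,4,5,6,7,8,9}:168  {1,2,3,4,5,7,8,9}:70  {1,2,3,4,6,7,8,9}:280  {2,3,4,5,6,7,8,9}:280
  start at 0(x): 630
  start at 1(b): 504
  start at 6(a): 126
sum over floor = 1260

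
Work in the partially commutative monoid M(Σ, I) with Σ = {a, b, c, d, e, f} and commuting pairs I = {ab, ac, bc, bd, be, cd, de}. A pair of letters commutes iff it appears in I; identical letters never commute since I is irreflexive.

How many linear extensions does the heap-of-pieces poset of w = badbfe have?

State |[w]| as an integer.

6

#0=b has no predecessor
#1=a has no predecessor
#2=d depends on [1:a]
#3=b depends on [0:b]
#4=f depends on [2:d, 3:b]
#5=e depends on [4:f]
sources: [0:b, 1:a]
N(rest) = Σ N(rest − s) over sources s of rest; N(one piece) = 1:
  size 1 → [5]=1
  size 2 → [4,5]=1
  size 3 → [2,4,5]=1  [3,4,5]=1
  size 4 → [0,3,4,5]=1  [1,2,4,5]=1  [2,3,4,5]=2
  first=0(b) contributes 3
  first=1(a) contributes 3
|[w]| = 6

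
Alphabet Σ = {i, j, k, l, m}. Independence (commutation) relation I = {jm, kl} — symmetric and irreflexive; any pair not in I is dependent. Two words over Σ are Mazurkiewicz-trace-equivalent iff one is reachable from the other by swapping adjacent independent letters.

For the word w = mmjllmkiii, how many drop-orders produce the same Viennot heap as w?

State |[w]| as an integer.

3

piece 0:m — minimal
piece 1:m rests on {0:m}
piece 2:j — minimal
piece 3:l rests on {1:m, 2:j}
piece 4:l rests on {3:l}
piece 5:m rests on {4:l}
piece 6:k rests on {5:m}
piece 7:i rests on {6:k}
piece 8:i rests on {7:i}
piece 9:i rests on {8:i}
minimal pieces: {0:m, 2:j}
ways to finish when only these pieces remain (= sum over removing one remaining piece with nothing left below it):
  1 left: {9}→1
  2 left: {8,9}→1
  3 left: {7,8,9}→1
  4 left: {6,7,8,9}→1
  5 left: {5,6,7,8,9}→1
  6 left: {4,5,6,7,8,9}→1
  7 left: {3,4,5,6,7,8,9}→1
  8 left: {1,3,4,5,6,7,8,9}→1  {2,3,4,5,6,7,8,9}→1
  placing 0:m first → 2 extensions
  placing 2:j first → 1 extensions
total linear extensions = 3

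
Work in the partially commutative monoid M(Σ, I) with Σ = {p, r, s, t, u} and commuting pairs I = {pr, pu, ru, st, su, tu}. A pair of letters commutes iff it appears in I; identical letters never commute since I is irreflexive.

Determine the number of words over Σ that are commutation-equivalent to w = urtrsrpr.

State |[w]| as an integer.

0(u) covers ∅
1(r) covers ∅
2(t) covers 1:r
3(r) covers 2:t
4(s) covers 3:r
5(r) covers 4:s
6(p) covers 4:s
7(r) covers 5:r
floor of heap: 0:u, 1:r
completions by unplaced set U, small U first (add the entries for U minus each lowest piece of U):
  |U|=1: {0}:1  {6}:1  {7}:1
  |U|=2: {0,6}:2  {0,7}:2  {5,7}:1  {6,7}:2
  |U|=3: {0,5,7}:3  {0,6,7}:6  {5,6,7}:3
  |U|=4: {0,5,6,7}:12  {4,5,6,7}:3
  |U|=5: {0,4,5,6,7}:15  {3,4,5,6,7}:3
  |U|=6: {0,3,4,5,6,7}:18  {2,3,4,5,6,7}:3
  start at 0(u): 3
  start at 1(r): 21
sum over floor = 24

24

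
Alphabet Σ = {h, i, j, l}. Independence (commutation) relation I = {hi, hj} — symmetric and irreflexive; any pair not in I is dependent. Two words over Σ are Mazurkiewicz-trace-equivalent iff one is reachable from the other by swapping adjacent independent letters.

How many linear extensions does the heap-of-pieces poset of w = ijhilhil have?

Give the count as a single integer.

8

drop 0:i onto floor
drop 1:j onto {0:i}
drop 2:h onto floor
drop 3:i onto {1:j}
drop 4:l onto {2:h, 3:i}
drop 5:h onto {4:l}
drop 6:i onto {4:l}
drop 7:l onto {5:h, 6:i}
ground layer = {0:i, 2:h}
drop-orders for the pieces not yet dropped (sum over which currently-grounded one goes next):
  1 to go: {7} 1
  2 to go: {5,7} 1  {6,7} 1
  3 to go: {5,6,7} 2
  4 to go: {4,5,6,7} 2
  5 to go: {2,4,5,6,7} 2  {3,4,5,6,7} 2
  6 to go: {1,3,4,5,6,7} 2  {2,3,4,5,6,7} 4
  if 0:i drops first: 6 orders
  if 2:h drops first: 2 orders
heap linearizations: 8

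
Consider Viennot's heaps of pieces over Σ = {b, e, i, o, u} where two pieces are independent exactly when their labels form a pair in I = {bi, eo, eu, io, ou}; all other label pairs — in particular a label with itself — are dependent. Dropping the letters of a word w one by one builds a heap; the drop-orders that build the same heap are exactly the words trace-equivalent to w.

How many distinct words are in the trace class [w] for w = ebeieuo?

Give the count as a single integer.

0(e) covers ∅
1(b) covers 0:e
2(e) covers 1:b
3(i) covers 2:e
4(e) covers 3:i
5(u) covers 3:i
6(o) covers 1:b
floor of heap: 0:e
completions by unplaced set U, small U first (add the entries for U minus each lowest piece of U):
  |U|=1: {4}:1  {5}:1  {6}:1
  |U|=2: {4,5}:2  {4,6}:2  {5,6}:2
  |U|=3: {3,4,5}:2  {4,5,6}:6
  |U|=4: {2,3,4,5}:2  {3,4,5,6}:8
  |U|=5: {2,3,4,5,6}:10
  start at 0(e): 10

10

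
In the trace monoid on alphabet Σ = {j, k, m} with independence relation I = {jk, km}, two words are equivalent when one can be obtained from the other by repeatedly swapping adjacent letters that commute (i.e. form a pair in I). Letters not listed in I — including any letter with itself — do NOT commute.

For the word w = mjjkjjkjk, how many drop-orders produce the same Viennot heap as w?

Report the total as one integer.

0(m) covers ∅
1(j) covers 0:m
2(j) covers 1:j
3(k) covers ∅
4(j) covers 2:j
5(j) covers 4:j
6(k) covers 3:k
7(j) covers 5:j
8(k) covers 6:k
floor of heap: 0:m, 3:k
completions by unplaced set U, small U first (add the entries for U minus each lowest piece of U):
  |U|=1: {7}:1  {8}:1
  |U|=2: {5,7}:1  {6,8}:1  {7,8}:2
  |U|=3: {3,6,8}:1  {4,5,7}:1  {5,7,8}:3  {6,7,8}:3
  |U|=4: {2,4,5,7}:1  {3,6,7,8}:4  {4,5,7,8}:4  {5,6,7,8}:6
  |U|=5: {1,2,4,5,7}:1  {2,4,5,7,8}:5  {3,5,6,7,8}:10  {4,5,6,7,8}:10
  |U|=6: {0,1,2,4,5,7}:1  {1,2,4,5,7,8}:6  {2,4,5,6,7,8}:15  {3,4,5,6,7,8}:20
  |U|=7: {0,1,2,4,5,7,8}:7  {1,2,4,5,6,7,8}:21  {2,3,4,5,6,7,8}:35
  start at 0(m): 56
  start at 3(k): 28
sum over floor = 84

84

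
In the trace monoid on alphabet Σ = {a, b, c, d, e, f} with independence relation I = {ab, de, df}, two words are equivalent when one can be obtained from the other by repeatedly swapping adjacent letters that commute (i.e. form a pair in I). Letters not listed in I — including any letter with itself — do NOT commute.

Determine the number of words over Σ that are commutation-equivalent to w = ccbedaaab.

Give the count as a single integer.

piece 0:c — minimal
piece 1:c rests on {0:c}
piece 2:b rests on {1:c}
piece 3:e rests on {2:b}
piece 4:d rests on {2:b}
piece 5:a rests on {3:e, 4:d}
piece 6:a rests on {5:a}
piece 7:a rests on {6:a}
piece 8:b rests on {3:e, 4:d}
minimal pieces: {0:c}
ways to finish when only these pieces remain (= sum over removing one remaining piece with nothing left below it):
  1 left: {7}→1  {8}→1
  2 left: {6,7}→1  {7,8}→2
  3 left: {5,6,7}→1  {6,7,8}→3
  4 left: {5,6,7,8}→4
  5 left: {3,5,6,7,8}→4  {4,5,6,7,8}→4
  6 left: {3,4,5,6,7,8}→8
  7 left: {2,3,4,5,6,7,8}→8
  placing 0:c first → 8 extensions

8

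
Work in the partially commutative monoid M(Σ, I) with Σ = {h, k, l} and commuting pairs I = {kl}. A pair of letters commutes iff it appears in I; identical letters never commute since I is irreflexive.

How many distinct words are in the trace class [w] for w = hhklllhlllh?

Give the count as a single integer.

drop 0:h onto floor
drop 1:h onto {0:h}
drop 2:k onto {1:h}
drop 3:l onto {1:h}
drop 4:l onto {3:l}
drop 5:l onto {4:l}
drop 6:h onto {2:k, 5:l}
drop 7:l onto {6:h}
drop 8:l onto {7:l}
drop 9:l onto {8:l}
drop 10:h onto {9:l}
ground layer = {0:h}
drop-orders for the pieces not yet dropped (sum over which currently-grounded one goes next):
  1 to go: {10} 1
  2 to go: {9,10} 1
  3 to go: {8,9,10} 1
  4 to go: {7,8,9,10} 1
  5 to go: {6,7,8,9,10} 1
  6 to go: {2,6,7,8,9,10} 1  {5,6,7,8,9,10} 1
  7 to go: {2,5,6,7,8,9,10} 2  {4,5,6,7,8,9,10} 1
  8 to go: {2,4,5,6,7,8,9,10} 3  {3,4,5,6,7,8,9,10} 1
  9 to go: {2,3,4,5,6,7,8,9,10} 4
  if 0:h drops first: 4 orders

4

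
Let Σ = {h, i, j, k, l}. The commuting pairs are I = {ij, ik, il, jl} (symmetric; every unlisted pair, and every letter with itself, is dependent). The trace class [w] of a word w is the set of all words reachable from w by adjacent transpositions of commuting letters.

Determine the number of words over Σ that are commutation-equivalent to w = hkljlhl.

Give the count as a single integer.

drop 0:h onto floor
drop 1:k onto {0:h}
drop 2:l onto {1:k}
drop 3:j onto {1:k}
drop 4:l onto {2:l}
drop 5:h onto {3:j, 4:l}
drop 6:l onto {5:h}
ground layer = {0:h}
drop-orders for the pieces not yet dropped (sum over which currently-grounded one goes next):
  1 to go: {6} 1
  2 to go: {5,6} 1
  3 to go: {3,5,6} 1  {4,5,6} 1
  4 to go: {2,4,5,6} 1  {3,4,5,6} 2
  5 to go: {2,3,4,5,6} 3
  if 0:h drops first: 3 orders

3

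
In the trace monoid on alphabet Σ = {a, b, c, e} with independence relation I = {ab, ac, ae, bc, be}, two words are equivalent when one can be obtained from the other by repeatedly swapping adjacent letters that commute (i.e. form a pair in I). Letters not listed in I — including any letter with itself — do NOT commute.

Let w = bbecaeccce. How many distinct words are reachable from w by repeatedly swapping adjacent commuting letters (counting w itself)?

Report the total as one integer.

piece 0:b — minimal
piece 1:b rests on {0:b}
piece 2:e — minimal
piece 3:c rests on {2:e}
piece 4:a — minimal
piece 5:e rests on {3:c}
piece 6:c rests on {5:e}
piece 7:c rests on {6:c}
piece 8:c rests on {7:c}
piece 9:e rests on {8:c}
minimal pieces: {0:b, 2:e, 4:a}
ways to finish when only these pieces remain (= sum over removing one remaining piece with nothing left below it):
  1 left: {1}→1  {4}→1  {9}→1
  2 left: {0,1}→1  {1,4}→2  {1,9}→2  {4,9}→2  {8,9}→1
  3 left: {0,1,4}→3  {0,1,9}→3  {1,4,9}→6  {1,8,9}→3  {4,8,9}→3  {7,8,9}→1
  4 left: {0,1,4,9}→12  {0,1,8,9}→6  {1,4,8,9}→12  {1,7,8,9}→4  {4,7,8,9}→4  {6,7,8,9}→1
  5 left: {0,1,4,8,9}→30  {0,1,7,8,9}→10  {1,4,7,8,9}→20  {1,6,7,8,9}→5  {4,6,7,8,9}→5  {5,6,7,8,9}→1
  6 left: {0,1,4,7,8,9}→60  {0,1,6,7,8,9}→15  {1,4,6,7,8,9}→30  {1,5,6,7,8,9}→6  {3,5,6,7,8,9}→1  {4,5,6,7,8,9}→6
  7 left: {0,1,4,6,7,8,9}→105  {0,1,5,6,7,8,9}→21  {1,3,5,6,7,8,9}→7  {1,4,5,6,7,8,9}→42  {2,3,5,6,7,8,9}→1  {3,4,5,6,7,8,9}→7
  8 left: {0,1,3,5,6,7,8,9}→28  {0,1,4,5,6,7,8,9}→168  {1,2,3,5,6,7,8,9}→8  {1,3,4,5,6,7,8,9}→56  {2,3,4,5,6,7,8,9}→8
  placing 0:b first → 72 extensions
  placing 2:e first → 252 extensions
  placing 4:a first → 36 extensions
total linear extensions = 360

360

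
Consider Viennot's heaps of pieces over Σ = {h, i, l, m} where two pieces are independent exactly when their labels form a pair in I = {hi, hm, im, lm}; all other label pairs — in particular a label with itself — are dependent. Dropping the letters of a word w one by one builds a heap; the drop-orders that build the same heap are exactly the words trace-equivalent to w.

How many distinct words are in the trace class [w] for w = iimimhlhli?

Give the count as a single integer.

180

piece 0:i — minimal
piece 1:i rests on {0:i}
piece 2:m — minimal
piece 3:i rests on {1:i}
piece 4:m rests on {2:m}
piece 5:h — minimal
piece 6:l rests on {3:i, 5:h}
piece 7:h rests on {6:l}
piece 8:l rests on {7:h}
piece 9:i rests on {8:l}
minimal pieces: {0:i, 2:m, 5:h}
ways to finish when only these pieces remain (= sum over removing one remaining piece with nothing left below it):
  1 left: {4}→1  {9}→1
  2 left: {2,4}→1  {4,9}→2  {8,9}→1
  3 left: {2,4,9}→3  {4,8,9}→3  {7,8,9}→1
  4 left: {2,4,8,9}→6  {4,7,8,9}→4  {6,7,8,9}→1
  5 left: {2,4,7,8,9}→10  {3,6,7,8,9}→1  {4,6,7,8,9}→5  {5,6,7,8,9}→1
  6 left: {1,3,6,7,8,9}→1  {2,4,6,7,8,9}→15  {3,4,6,7,8,9}→6  {3,5,6,7,8,9}→2  {4,5,6,7,8,9}→6
  7 left: {0,1,3,6,7,8,9}→1  {1,3,4,6,7,8,9}→7  {1,3,5,6,7,8,9}→3  {2,3,4,6,7,8,9}→21  {2,4,5,6,7,8,9}→21  {3,4,5,6,7,8,9}→14
  8 left: {0,1,3,4,6,7,8,9}→8  {0,1,3,5,6,7,8,9}→4  {1,2,3,4,6,7,8,9}→28  {1,3,4,5,6,7,8,9}→24  {2,3,4,5,6,7,8,9}→56
  placing 0:i first → 108 extensions
  placing 2:m first → 36 extensions
  placing 5:h first → 36 extensions
total linear extensions = 180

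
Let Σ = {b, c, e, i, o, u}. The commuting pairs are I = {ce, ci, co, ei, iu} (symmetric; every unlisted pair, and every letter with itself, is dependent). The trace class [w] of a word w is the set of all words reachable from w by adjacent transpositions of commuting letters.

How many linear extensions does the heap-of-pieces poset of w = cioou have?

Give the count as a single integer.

4

piece 0:c — minimal
piece 1:i — minimal
piece 2:o rests on {1:i}
piece 3:o rests on {2:o}
piece 4:u rests on {0:c, 3:o}
minimal pieces: {0:c, 1:i}
ways to finish when only these pieces remain (= sum over removing one remaining piece with nothing left below it):
  1 left: {4}→1
  2 left: {0,4}→1  {3,4}→1
  3 left: {0,3,4}→2  {2,3,4}→1
  placing 0:c first → 1 extensions
  placing 1:i first → 3 extensions
total linear extensions = 4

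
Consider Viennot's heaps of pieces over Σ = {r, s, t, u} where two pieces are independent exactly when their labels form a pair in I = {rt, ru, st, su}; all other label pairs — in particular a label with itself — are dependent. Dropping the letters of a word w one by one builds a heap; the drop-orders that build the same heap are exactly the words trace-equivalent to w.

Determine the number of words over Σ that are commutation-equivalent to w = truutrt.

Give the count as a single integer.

piece 0:t — minimal
piece 1:r — minimal
piece 2:u rests on {0:t}
piece 3:u rests on {2:u}
piece 4:t rests on {3:u}
piece 5:r rests on {1:r}
piece 6:t rests on {4:t}
minimal pieces: {0:t, 1:r}
ways to finish when only these pieces remain (= sum over removing one remaining piece with nothing left below it):
  1 left: {5}→1  {6}→1
  2 left: {1,5}→1  {4,6}→1  {5,6}→2
  3 left: {1,5,6}→3  {3,4,6}→1  {4,5,6}→3
  4 left: {1,4,5,6}→6  {2,3,4,6}→1  {3,4,5,6}→4
  5 left: {0,2,3,4,6}→1  {1,3,4,5,6}→10  {2,3,4,5,6}→5
  placing 0:t first → 15 extensions
  placing 1:r first → 6 extensions
total linear extensions = 21

21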